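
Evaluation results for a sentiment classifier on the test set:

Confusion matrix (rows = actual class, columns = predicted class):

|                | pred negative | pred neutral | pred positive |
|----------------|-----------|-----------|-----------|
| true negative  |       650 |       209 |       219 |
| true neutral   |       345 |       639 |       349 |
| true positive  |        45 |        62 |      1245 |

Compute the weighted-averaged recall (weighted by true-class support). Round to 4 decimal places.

0.6734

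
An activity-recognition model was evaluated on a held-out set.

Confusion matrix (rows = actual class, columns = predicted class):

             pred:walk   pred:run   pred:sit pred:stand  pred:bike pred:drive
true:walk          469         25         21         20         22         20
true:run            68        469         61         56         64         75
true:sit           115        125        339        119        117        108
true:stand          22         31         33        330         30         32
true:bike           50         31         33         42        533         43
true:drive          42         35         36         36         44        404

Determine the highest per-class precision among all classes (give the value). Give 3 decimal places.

Per-class precision (TP/(TP+FP)):
  walk: TP=469, FP=68+115+22+50+42=297 → 469/766 = 0.6123
  run: TP=469, FP=25+125+31+31+35=247 → 469/716 = 0.6550
  sit: TP=339, FP=21+61+33+33+36=184 → 339/523 = 0.6482
  stand: TP=330, FP=20+56+119+42+36=273 → 330/603 = 0.5473
  bike: TP=533, FP=22+64+117+30+44=277 → 533/810 = 0.6580
  drive: TP=404, FP=20+75+108+32+43=278 → 404/682 = 0.5924
Highest is class 'bike' with precision = 0.658.

0.658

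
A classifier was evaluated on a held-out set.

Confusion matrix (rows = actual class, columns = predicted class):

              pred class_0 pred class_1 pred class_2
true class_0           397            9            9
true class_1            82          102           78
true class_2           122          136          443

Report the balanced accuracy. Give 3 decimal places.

Balanced accuracy = mean of per-class recall.
  class_0: recall = 397/415 = 0.9566
  class_1: recall = 102/262 = 0.3893
  class_2: recall = 443/701 = 0.6320
Mean = (0.9566 + 0.3893 + 0.6320) / 3 = 0.659

0.659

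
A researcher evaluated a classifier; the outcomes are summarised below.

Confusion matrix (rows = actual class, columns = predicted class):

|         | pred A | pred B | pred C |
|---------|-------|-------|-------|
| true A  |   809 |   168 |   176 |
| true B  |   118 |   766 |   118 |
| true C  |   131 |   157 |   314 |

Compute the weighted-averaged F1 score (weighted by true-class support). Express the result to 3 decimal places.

0.685

Per-class F1 score (2·TP/(2·TP+FP+FN)):
  A: TP=809, FP=118+131=249, FN=168+176=344 → 1618/2211 = 0.7318
  B: TP=766, FP=168+157=325, FN=118+118=236 → 1532/2093 = 0.7320
  C: TP=314, FP=176+118=294, FN=131+157=288 → 628/1210 = 0.5190
Weighted-F1 score = Σ (supportᵢ/N)·F1 scoreᵢ with N=2757: (1153/2757)·0.7318 + (1002/2757)·0.7320 + (602/2757)·0.5190 = 0.685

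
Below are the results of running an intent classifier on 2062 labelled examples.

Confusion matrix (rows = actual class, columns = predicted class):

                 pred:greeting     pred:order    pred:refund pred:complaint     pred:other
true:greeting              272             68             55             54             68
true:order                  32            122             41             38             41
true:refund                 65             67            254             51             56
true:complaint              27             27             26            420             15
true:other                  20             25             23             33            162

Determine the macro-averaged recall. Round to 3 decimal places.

0.584

Per-class recall (TP/(TP+FN)):
  greeting: TP=272, FN=68+55+54+68=245 → 272/517 = 0.5261
  order: TP=122, FN=32+41+38+41=152 → 122/274 = 0.4453
  refund: TP=254, FN=65+67+51+56=239 → 254/493 = 0.5152
  complaint: TP=420, FN=27+27+26+15=95 → 420/515 = 0.8155
  other: TP=162, FN=20+25+23+33=101 → 162/263 = 0.6160
Macro-recall = mean = (0.5261 + 0.4453 + 0.5152 + 0.8155 + 0.6160) / 5 = 0.584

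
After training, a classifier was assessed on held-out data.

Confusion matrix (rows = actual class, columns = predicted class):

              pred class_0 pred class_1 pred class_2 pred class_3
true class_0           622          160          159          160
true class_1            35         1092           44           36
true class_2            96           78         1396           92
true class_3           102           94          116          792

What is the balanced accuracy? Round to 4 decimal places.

Balanced accuracy = mean of per-class recall.
  class_0: recall = 622/1101 = 0.56494
  class_1: recall = 1092/1207 = 0.90472
  class_2: recall = 1396/1662 = 0.83995
  class_3: recall = 792/1104 = 0.71739
Mean = (0.56494 + 0.90472 + 0.83995 + 0.71739) / 4 = 0.7568

0.7568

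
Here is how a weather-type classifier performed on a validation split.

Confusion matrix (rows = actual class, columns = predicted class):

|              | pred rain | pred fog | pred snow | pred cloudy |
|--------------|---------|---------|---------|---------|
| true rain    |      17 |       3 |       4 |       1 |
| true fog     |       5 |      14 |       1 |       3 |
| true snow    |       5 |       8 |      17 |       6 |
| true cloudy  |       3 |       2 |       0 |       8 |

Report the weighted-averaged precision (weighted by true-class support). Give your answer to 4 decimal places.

0.6153

Per-class precision (TP/(TP+FP)):
  rain: TP=17, FP=5+5+3=13 → 17/30 = 0.56667
  fog: TP=14, FP=3+8+2=13 → 14/27 = 0.51852
  snow: TP=17, FP=4+1+0=5 → 17/22 = 0.77273
  cloudy: TP=8, FP=1+3+6=10 → 8/18 = 0.44444
Weighted-precision = Σ (supportᵢ/N)·precisionᵢ with N=97: (25/97)·0.56667 + (23/97)·0.51852 + (36/97)·0.77273 + (13/97)·0.44444 = 0.6153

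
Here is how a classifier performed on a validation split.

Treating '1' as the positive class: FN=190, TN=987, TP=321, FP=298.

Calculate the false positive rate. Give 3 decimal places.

0.232

FPR = FP/(FP+TN) = 298/(298+987) = 0.232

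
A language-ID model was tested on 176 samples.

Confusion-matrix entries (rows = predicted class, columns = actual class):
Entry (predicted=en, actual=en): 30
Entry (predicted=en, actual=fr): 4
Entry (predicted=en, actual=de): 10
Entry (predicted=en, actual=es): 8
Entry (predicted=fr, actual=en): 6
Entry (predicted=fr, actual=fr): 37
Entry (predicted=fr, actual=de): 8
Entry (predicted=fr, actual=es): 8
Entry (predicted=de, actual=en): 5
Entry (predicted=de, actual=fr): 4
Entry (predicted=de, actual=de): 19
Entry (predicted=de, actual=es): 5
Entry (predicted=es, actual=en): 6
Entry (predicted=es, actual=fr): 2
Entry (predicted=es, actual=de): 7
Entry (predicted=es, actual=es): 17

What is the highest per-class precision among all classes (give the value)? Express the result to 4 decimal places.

Per-class precision (TP/(TP+FP)):
  en: TP=30, FP=4+10+8=22 → 30/52 = 0.57692
  fr: TP=37, FP=6+8+8=22 → 37/59 = 0.62712
  de: TP=19, FP=5+4+5=14 → 19/33 = 0.57576
  es: TP=17, FP=6+2+7=15 → 17/32 = 0.53125
Highest is class 'fr' with precision = 0.6271.

0.6271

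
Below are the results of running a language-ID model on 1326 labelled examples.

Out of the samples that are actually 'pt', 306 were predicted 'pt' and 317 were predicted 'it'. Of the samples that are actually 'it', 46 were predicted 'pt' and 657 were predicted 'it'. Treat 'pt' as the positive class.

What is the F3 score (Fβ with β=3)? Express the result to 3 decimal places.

0.514

Fβ = (1+β²)·TP / ((1+β²)·TP + β²·FN + FP), with β²=9
= 10·306 / (10·306 + 9·317 + 46) = 0.514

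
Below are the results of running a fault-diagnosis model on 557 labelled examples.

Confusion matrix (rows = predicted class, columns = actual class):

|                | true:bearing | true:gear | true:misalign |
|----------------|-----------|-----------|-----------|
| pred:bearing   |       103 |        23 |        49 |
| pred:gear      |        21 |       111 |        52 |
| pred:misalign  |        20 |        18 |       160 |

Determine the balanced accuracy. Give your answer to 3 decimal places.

0.686

Balanced accuracy = mean of per-class recall.
  bearing: recall = 103/144 = 0.7153
  gear: recall = 111/152 = 0.7303
  misalign: recall = 160/261 = 0.6130
Mean = (0.7153 + 0.7303 + 0.6130) / 3 = 0.686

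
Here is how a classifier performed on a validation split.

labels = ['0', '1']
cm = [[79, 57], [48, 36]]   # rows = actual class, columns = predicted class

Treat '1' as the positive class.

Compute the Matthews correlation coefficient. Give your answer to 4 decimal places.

0.0093

MCC = (TP·TN − FP·FN) / √((TP+FP)(TP+FN)(TN+FP)(TN+FN))
Numerator = 36·79 − 57·48 = 108
Denominator = √(93·84·136·127) = √134928864 = 11615.8884
MCC = 108 / 11615.8884 = 0.0093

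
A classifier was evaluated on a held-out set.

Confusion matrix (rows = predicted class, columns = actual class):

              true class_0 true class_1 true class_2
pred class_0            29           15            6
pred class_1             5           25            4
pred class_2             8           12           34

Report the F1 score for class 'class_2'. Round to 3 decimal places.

F1 score = 2·TP/(2·TP+FP+FN).
class_2: TP=34, FP=8+12=20, FN=6+4=10 → 68/98 = 0.6939

0.694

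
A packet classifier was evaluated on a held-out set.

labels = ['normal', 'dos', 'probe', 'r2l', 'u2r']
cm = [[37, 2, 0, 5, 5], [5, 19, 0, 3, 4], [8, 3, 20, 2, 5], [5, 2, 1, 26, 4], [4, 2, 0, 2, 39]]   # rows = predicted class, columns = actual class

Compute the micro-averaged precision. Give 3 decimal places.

0.695

Micro-averaging pools counts across classes: ΣTP=141, ΣFP=62, ΣFN=62.
Micro-precision = TP/(TP+FP) on pooled counts = 0.695 (equals overall accuracy in single-label multiclass).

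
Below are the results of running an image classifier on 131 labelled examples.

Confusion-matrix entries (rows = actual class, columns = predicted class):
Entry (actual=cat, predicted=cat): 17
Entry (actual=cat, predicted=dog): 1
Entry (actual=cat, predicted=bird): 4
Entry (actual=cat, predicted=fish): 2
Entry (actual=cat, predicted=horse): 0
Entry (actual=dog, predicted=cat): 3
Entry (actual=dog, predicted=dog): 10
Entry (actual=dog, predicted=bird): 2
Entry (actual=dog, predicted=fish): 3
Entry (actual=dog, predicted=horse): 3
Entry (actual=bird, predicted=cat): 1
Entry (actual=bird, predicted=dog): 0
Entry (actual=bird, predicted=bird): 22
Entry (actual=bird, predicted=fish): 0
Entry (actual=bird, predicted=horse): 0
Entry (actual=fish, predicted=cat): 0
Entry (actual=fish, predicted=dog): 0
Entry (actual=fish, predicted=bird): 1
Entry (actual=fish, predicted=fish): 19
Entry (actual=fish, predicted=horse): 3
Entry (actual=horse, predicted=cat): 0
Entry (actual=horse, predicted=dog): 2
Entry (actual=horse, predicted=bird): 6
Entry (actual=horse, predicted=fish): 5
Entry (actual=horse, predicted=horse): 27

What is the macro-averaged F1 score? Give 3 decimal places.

Per-class F1 score (2·TP/(2·TP+FP+FN)):
  cat: TP=17, FP=3+1+0+0=4, FN=1+4+2+0=7 → 34/45 = 0.7556
  dog: TP=10, FP=1+0+0+2=3, FN=3+2+3+3=11 → 20/34 = 0.5882
  bird: TP=22, FP=4+2+1+6=13, FN=1+0+0+0=1 → 44/58 = 0.7586
  fish: TP=19, FP=2+3+0+5=10, FN=0+0+1+3=4 → 38/52 = 0.7308
  horse: TP=27, FP=0+3+0+3=6, FN=0+2+6+5=13 → 54/73 = 0.7397
Macro-F1 score = mean = (0.7556 + 0.5882 + 0.7586 + 0.7308 + 0.7397) / 5 = 0.715

0.715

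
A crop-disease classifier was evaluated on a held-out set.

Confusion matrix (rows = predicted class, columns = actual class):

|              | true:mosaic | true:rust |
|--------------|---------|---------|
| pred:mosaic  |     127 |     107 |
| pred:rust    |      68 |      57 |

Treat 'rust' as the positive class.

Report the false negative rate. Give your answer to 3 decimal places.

FNR = FN/(FN+TP) = 107/(107+57) = 0.652

0.652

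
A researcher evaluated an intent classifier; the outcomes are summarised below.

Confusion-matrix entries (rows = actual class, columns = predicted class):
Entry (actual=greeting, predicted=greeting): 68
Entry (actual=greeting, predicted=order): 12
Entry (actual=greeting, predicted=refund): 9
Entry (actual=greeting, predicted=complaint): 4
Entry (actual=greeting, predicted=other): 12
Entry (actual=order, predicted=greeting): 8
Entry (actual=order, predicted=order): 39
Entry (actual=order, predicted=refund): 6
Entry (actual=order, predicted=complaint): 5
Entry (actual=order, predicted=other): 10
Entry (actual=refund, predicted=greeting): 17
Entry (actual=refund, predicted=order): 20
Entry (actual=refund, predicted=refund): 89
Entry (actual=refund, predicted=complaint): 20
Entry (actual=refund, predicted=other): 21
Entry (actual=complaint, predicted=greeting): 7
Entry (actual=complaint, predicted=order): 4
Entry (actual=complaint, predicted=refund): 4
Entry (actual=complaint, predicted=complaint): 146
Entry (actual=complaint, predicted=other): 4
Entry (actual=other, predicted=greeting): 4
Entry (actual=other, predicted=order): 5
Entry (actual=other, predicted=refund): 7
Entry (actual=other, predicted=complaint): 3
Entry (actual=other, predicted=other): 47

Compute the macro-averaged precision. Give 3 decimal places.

Per-class precision (TP/(TP+FP)):
  greeting: TP=68, FP=8+17+7+4=36 → 68/104 = 0.6538
  order: TP=39, FP=12+20+4+5=41 → 39/80 = 0.4875
  refund: TP=89, FP=9+6+4+7=26 → 89/115 = 0.7739
  complaint: TP=146, FP=4+5+20+3=32 → 146/178 = 0.8202
  other: TP=47, FP=12+10+21+4=47 → 47/94 = 0.5000
Macro-precision = mean = (0.6538 + 0.4875 + 0.7739 + 0.8202 + 0.5000) / 5 = 0.647

0.647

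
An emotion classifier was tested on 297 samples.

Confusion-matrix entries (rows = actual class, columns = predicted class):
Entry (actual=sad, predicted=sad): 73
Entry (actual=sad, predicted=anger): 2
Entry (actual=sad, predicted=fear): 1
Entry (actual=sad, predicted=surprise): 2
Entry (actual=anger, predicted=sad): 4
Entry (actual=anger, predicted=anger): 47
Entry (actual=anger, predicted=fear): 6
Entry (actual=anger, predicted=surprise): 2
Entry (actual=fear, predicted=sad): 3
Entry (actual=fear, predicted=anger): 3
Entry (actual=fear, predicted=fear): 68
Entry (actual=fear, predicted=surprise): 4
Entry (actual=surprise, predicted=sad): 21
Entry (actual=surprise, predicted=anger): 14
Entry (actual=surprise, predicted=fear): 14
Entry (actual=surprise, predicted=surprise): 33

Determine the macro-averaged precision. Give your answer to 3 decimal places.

0.751

Per-class precision (TP/(TP+FP)):
  sad: TP=73, FP=4+3+21=28 → 73/101 = 0.7228
  anger: TP=47, FP=2+3+14=19 → 47/66 = 0.7121
  fear: TP=68, FP=1+6+14=21 → 68/89 = 0.7640
  surprise: TP=33, FP=2+2+4=8 → 33/41 = 0.8049
Macro-precision = mean = (0.7228 + 0.7121 + 0.7640 + 0.8049) / 4 = 0.751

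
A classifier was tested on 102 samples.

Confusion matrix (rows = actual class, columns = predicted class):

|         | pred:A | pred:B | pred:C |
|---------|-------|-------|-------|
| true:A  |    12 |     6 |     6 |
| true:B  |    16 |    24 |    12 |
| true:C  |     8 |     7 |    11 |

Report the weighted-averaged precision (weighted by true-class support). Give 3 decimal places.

0.506

Per-class precision (TP/(TP+FP)):
  A: TP=12, FP=16+8=24 → 12/36 = 0.3333
  B: TP=24, FP=6+7=13 → 24/37 = 0.6486
  C: TP=11, FP=6+12=18 → 11/29 = 0.3793
Weighted-precision = Σ (supportᵢ/N)·precisionᵢ with N=102: (24/102)·0.3333 + (52/102)·0.6486 + (26/102)·0.3793 = 0.506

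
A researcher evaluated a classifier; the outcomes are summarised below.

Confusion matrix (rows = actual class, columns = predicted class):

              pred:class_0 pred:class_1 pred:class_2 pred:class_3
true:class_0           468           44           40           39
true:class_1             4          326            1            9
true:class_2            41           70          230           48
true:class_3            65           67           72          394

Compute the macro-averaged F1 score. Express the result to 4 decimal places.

Per-class F1 score (2·TP/(2·TP+FP+FN)):
  class_0: TP=468, FP=4+41+65=110, FN=44+40+39=123 → 936/1169 = 0.80068
  class_1: TP=326, FP=44+70+67=181, FN=4+1+9=14 → 652/847 = 0.76978
  class_2: TP=230, FP=40+1+72=113, FN=41+70+48=159 → 460/732 = 0.62842
  class_3: TP=394, FP=39+9+48=96, FN=65+67+72=204 → 788/1088 = 0.72426
Macro-F1 score = mean = (0.80068 + 0.76978 + 0.62842 + 0.72426) / 4 = 0.7308

0.7308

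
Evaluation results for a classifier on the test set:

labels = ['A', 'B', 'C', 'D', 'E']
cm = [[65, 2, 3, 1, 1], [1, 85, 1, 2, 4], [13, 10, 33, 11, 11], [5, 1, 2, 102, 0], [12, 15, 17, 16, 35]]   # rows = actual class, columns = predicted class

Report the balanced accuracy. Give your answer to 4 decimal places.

0.7071

Balanced accuracy = mean of per-class recall.
  A: recall = 65/72 = 0.90278
  B: recall = 85/93 = 0.91398
  C: recall = 33/78 = 0.42308
  D: recall = 102/110 = 0.92727
  E: recall = 35/95 = 0.36842
Mean = (0.90278 + 0.91398 + 0.42308 + 0.92727 + 0.36842) / 5 = 0.7071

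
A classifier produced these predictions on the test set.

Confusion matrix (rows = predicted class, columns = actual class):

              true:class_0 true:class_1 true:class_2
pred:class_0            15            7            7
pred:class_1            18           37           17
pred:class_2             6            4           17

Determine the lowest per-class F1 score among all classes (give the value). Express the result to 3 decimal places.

Per-class F1 score (2·TP/(2·TP+FP+FN)):
  class_0: TP=15, FP=7+7=14, FN=18+6=24 → 30/68 = 0.4412
  class_1: TP=37, FP=18+17=35, FN=7+4=11 → 74/120 = 0.6167
  class_2: TP=17, FP=6+4=10, FN=7+17=24 → 34/68 = 0.5000
Lowest is class 'class_0' with F1 score = 0.441.

0.441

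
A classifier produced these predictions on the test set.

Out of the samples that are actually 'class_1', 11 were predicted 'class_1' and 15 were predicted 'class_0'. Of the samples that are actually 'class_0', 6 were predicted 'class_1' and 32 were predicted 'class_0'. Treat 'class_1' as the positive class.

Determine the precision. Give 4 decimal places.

0.6471

Precision = TP/(TP+FP) = 11/(11+6) = 11/17 = 0.6471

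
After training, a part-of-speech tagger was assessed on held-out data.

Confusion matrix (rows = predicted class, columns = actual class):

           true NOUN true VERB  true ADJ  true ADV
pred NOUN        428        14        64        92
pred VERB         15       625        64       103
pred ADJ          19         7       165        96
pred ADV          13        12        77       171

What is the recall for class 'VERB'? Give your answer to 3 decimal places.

0.950

recall = TP/(TP+FN).
VERB: TP=625, FN=14+7+12=33 → 625/658 = 0.9498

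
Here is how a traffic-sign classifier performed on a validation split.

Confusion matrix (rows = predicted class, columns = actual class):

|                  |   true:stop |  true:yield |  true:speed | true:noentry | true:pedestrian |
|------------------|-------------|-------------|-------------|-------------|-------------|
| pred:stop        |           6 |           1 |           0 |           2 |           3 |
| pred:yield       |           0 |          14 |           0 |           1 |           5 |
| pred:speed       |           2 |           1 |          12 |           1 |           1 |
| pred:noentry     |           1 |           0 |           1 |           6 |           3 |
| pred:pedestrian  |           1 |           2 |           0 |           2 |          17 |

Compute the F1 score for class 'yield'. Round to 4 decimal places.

0.7368

F1 score = 2·TP/(2·TP+FP+FN).
yield: TP=14, FP=0+0+1+5=6, FN=1+1+0+2=4 → 28/38 = 0.73684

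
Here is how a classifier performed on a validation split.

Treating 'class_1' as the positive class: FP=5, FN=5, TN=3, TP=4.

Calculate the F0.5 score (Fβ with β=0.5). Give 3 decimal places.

Fβ = (1+β²)·TP / ((1+β²)·TP + β²·FN + FP), with β²=1/4
= 1.25·4 / (1.25·4 + 0.25·5 + 5) = 0.444

0.444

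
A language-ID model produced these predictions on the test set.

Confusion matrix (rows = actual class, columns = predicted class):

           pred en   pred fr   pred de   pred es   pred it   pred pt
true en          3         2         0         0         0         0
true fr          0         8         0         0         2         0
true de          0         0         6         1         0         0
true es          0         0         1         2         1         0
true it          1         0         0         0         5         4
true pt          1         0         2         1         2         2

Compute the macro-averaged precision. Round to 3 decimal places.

Per-class precision (TP/(TP+FP)):
  en: TP=3, FP=0+0+0+1+1=2 → 3/5 = 0.6000
  fr: TP=8, FP=2+0+0+0+0=2 → 8/10 = 0.8000
  de: TP=6, FP=0+0+1+0+2=3 → 6/9 = 0.6667
  es: TP=2, FP=0+0+1+0+1=2 → 2/4 = 0.5000
  it: TP=5, FP=0+2+0+1+2=5 → 5/10 = 0.5000
  pt: TP=2, FP=0+0+0+0+4=4 → 2/6 = 0.3333
Macro-precision = mean = (0.6000 + 0.8000 + 0.6667 + 0.5000 + 0.5000 + 0.3333) / 6 = 0.567

0.567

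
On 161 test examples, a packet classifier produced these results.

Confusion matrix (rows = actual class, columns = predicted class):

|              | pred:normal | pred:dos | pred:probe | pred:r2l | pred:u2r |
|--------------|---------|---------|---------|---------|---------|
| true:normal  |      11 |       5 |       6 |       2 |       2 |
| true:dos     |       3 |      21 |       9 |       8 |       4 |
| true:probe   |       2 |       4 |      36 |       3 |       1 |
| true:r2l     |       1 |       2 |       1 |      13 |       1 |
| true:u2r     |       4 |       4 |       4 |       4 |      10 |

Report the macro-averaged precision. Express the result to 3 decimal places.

0.548

Per-class precision (TP/(TP+FP)):
  normal: TP=11, FP=3+2+1+4=10 → 11/21 = 0.5238
  dos: TP=21, FP=5+4+2+4=15 → 21/36 = 0.5833
  probe: TP=36, FP=6+9+1+4=20 → 36/56 = 0.6429
  r2l: TP=13, FP=2+8+3+4=17 → 13/30 = 0.4333
  u2r: TP=10, FP=2+4+1+1=8 → 10/18 = 0.5556
Macro-precision = mean = (0.5238 + 0.5833 + 0.6429 + 0.4333 + 0.5556) / 5 = 0.548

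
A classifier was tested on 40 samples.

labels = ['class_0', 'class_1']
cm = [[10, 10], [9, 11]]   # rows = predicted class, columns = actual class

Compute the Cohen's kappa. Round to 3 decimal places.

0.050

Observed agreement pₒ = trace/N = 21/40 = 0.5250
Expected agreement pₑ = Σ (rowᵢ·colᵢ)/N² = (19·20 + 21·20)/40² = 0.5000
κ = (pₒ − pₑ)/(1 − pₑ) = (0.5250 − 0.5000)/(1 − 0.5000) = 0.050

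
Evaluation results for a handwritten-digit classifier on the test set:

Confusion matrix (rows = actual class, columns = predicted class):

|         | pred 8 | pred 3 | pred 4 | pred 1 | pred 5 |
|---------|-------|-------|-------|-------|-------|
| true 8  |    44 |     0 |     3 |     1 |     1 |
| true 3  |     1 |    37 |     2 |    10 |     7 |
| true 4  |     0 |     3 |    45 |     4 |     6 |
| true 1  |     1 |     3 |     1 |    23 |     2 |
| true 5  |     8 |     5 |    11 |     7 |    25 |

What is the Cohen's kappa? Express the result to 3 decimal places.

0.619

Observed agreement pₒ = trace/N = 174/250 = 0.6960
Expected agreement pₑ = Σ (rowᵢ·colᵢ)/N² = (49·54 + 57·48 + 58·62 + 30·45 + 56·41)/250² = 0.2020
κ = (pₒ − pₑ)/(1 − pₑ) = (0.6960 − 0.2020)/(1 − 0.2020) = 0.619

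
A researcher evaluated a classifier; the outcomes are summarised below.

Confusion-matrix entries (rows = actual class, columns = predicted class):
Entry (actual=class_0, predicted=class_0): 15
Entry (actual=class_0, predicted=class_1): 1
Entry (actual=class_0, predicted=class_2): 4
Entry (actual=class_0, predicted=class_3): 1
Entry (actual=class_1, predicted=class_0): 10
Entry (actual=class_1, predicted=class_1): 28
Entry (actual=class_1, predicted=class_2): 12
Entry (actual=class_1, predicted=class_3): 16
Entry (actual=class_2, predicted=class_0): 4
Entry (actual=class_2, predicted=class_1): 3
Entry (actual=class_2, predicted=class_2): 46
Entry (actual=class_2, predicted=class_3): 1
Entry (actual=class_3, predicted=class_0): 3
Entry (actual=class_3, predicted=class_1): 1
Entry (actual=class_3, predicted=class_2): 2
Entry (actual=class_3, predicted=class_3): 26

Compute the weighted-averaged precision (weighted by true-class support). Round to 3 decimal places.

0.714

Per-class precision (TP/(TP+FP)):
  class_0: TP=15, FP=10+4+3=17 → 15/32 = 0.4688
  class_1: TP=28, FP=1+3+1=5 → 28/33 = 0.8485
  class_2: TP=46, FP=4+12+2=18 → 46/64 = 0.7188
  class_3: TP=26, FP=1+16+1=18 → 26/44 = 0.5909
Weighted-precision = Σ (supportᵢ/N)·precisionᵢ with N=173: (21/173)·0.4688 + (66/173)·0.8485 + (54/173)·0.7188 + (32/173)·0.5909 = 0.714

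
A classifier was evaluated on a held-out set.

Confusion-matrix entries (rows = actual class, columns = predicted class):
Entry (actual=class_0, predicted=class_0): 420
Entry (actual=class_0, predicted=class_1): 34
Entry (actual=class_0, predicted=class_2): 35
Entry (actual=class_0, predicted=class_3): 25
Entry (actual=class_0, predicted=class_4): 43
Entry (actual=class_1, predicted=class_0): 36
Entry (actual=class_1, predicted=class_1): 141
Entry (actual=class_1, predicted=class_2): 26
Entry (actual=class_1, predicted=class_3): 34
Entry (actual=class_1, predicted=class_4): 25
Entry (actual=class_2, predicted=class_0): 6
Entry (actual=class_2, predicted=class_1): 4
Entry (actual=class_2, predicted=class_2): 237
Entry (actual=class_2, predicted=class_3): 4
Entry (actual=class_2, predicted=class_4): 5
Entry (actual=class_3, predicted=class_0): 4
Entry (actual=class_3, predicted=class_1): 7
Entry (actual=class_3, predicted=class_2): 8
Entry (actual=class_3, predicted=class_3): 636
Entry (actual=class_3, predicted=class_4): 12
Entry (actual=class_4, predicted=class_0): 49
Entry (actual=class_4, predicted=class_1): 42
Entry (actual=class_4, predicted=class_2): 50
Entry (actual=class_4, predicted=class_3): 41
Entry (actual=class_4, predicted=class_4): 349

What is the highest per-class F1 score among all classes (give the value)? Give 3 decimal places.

0.904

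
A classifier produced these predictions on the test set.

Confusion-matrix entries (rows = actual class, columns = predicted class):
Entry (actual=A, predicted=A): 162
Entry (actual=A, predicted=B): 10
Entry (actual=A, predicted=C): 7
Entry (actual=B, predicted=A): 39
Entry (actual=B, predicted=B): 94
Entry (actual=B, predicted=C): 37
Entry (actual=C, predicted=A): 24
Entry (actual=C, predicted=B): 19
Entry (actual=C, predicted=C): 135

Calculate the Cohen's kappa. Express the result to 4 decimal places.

0.6119

Observed agreement pₒ = trace/N = 391/527 = 0.74194
Expected agreement pₑ = Σ (rowᵢ·colᵢ)/N² = (179·225 + 170·123 + 178·179)/527² = 0.33503
κ = (pₒ − pₑ)/(1 − pₑ) = (0.74194 − 0.33503)/(1 − 0.33503) = 0.6119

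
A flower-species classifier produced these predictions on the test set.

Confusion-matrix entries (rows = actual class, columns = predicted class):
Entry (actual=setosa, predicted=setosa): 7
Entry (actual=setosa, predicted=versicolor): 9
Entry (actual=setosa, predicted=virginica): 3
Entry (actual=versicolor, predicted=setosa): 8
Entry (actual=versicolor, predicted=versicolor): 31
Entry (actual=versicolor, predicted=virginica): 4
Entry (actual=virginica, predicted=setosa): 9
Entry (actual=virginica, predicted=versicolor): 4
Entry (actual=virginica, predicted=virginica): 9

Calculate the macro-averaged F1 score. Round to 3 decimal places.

0.504

Per-class F1 score (2·TP/(2·TP+FP+FN)):
  setosa: TP=7, FP=8+9=17, FN=9+3=12 → 14/43 = 0.3256
  versicolor: TP=31, FP=9+4=13, FN=8+4=12 → 62/87 = 0.7126
  virginica: TP=9, FP=3+4=7, FN=9+4=13 → 18/38 = 0.4737
Macro-F1 score = mean = (0.3256 + 0.7126 + 0.4737) / 3 = 0.504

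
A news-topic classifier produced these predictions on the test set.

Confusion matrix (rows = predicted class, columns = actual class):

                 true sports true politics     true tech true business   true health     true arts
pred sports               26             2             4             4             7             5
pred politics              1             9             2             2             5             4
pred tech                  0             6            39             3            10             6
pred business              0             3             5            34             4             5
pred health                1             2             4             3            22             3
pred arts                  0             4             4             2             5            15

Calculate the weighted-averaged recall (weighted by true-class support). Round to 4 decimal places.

Per-class recall (TP/(TP+FN)):
  sports: TP=26, FN=1+0+0+1+0=2 → 26/28 = 0.92857
  politics: TP=9, FN=2+6+3+2+4=17 → 9/26 = 0.34615
  tech: TP=39, FN=4+2+5+4+4=19 → 39/58 = 0.67241
  business: TP=34, FN=4+2+3+3+2=14 → 34/48 = 0.70833
  health: TP=22, FN=7+5+10+4+5=31 → 22/53 = 0.41509
  arts: TP=15, FN=5+4+6+5+3=23 → 15/38 = 0.39474
Weighted-recall = Σ (supportᵢ/N)·recallᵢ with N=251: (28/251)·0.92857 + (26/251)·0.34615 + (58/251)·0.67241 + (48/251)·0.70833 + (53/251)·0.41509 + (38/251)·0.39474 = 0.5777

0.5777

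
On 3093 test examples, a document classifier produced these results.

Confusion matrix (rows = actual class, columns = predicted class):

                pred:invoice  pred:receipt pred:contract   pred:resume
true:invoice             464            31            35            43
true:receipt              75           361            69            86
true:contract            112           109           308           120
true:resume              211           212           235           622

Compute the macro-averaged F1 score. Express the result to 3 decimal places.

Per-class F1 score (2·TP/(2·TP+FP+FN)):
  invoice: TP=464, FP=75+112+211=398, FN=31+35+43=109 → 928/1435 = 0.6467
  receipt: TP=361, FP=31+109+212=352, FN=75+69+86=230 → 722/1304 = 0.5537
  contract: TP=308, FP=35+69+235=339, FN=112+109+120=341 → 616/1296 = 0.4753
  resume: TP=622, FP=43+86+120=249, FN=211+212+235=658 → 1244/2151 = 0.5783
Macro-F1 score = mean = (0.6467 + 0.5537 + 0.4753 + 0.5783) / 4 = 0.564

0.564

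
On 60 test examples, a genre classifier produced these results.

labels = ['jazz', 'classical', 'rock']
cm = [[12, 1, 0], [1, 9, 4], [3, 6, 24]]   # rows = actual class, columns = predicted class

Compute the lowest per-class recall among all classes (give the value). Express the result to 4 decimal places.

Per-class recall (TP/(TP+FN)):
  jazz: TP=12, FN=1+0=1 → 12/13 = 0.92308
  classical: TP=9, FN=1+4=5 → 9/14 = 0.64286
  rock: TP=24, FN=3+6=9 → 24/33 = 0.72727
Lowest is class 'classical' with recall = 0.6429.

0.6429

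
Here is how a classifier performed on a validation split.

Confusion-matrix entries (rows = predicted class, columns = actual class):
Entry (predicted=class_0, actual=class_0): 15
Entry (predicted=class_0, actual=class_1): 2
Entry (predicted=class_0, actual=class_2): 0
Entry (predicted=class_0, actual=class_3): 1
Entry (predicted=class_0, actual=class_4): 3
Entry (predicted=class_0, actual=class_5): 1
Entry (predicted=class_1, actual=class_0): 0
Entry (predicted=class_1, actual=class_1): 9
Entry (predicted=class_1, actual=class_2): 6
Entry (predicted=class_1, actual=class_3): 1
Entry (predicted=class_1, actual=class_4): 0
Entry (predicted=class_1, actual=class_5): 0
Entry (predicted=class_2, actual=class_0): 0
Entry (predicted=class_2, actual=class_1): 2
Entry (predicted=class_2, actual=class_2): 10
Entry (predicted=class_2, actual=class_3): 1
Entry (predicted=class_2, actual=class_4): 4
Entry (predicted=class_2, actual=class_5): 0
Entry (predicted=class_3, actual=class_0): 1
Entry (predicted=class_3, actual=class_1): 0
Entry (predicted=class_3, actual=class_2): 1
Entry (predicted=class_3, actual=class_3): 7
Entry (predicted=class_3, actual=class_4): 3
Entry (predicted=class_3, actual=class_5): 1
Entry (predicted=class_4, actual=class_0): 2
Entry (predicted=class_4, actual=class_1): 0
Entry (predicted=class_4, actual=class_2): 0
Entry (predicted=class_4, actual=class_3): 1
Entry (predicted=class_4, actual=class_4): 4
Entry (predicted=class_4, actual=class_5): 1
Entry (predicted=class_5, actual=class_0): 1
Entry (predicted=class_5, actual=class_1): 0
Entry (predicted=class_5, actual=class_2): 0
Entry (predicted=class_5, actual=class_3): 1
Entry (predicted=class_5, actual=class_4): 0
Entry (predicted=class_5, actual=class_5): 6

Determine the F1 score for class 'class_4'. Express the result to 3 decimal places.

F1 score = 2·TP/(2·TP+FP+FN).
class_4: TP=4, FP=2+0+0+1+1=4, FN=3+0+4+3+0=10 → 8/22 = 0.3636

0.364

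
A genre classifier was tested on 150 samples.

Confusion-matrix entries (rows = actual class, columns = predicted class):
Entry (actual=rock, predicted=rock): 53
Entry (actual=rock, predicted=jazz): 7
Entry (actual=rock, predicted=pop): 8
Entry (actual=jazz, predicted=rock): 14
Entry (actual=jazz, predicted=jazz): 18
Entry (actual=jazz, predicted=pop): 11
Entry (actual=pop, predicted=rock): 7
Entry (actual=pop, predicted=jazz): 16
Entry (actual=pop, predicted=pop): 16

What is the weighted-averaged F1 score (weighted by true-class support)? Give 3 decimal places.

0.574

Per-class F1 score (2·TP/(2·TP+FP+FN)):
  rock: TP=53, FP=14+7=21, FN=7+8=15 → 106/142 = 0.7465
  jazz: TP=18, FP=7+16=23, FN=14+11=25 → 36/84 = 0.4286
  pop: TP=16, FP=8+11=19, FN=7+16=23 → 32/74 = 0.4324
Weighted-F1 score = Σ (supportᵢ/N)·F1 scoreᵢ with N=150: (68/150)·0.7465 + (43/150)·0.4286 + (39/150)·0.4324 = 0.574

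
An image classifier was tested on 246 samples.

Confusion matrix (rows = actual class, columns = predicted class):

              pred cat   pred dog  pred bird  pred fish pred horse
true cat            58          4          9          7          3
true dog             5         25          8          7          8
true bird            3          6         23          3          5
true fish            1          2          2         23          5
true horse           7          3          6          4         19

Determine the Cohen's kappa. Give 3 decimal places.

Observed agreement pₒ = trace/N = 148/246 = 0.6016
Expected agreement pₑ = Σ (rowᵢ·colᵢ)/N² = (81·74 + 53·40 + 40·48 + 33·44 + 39·40)/246² = 0.2156
κ = (pₒ − pₑ)/(1 − pₑ) = (0.6016 − 0.2156)/(1 − 0.2156) = 0.492

0.492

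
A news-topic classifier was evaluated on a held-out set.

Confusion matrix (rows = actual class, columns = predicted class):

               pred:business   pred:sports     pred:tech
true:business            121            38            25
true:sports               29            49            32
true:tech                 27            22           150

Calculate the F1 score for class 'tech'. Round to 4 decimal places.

0.7389

Take TP from the diagonal, FP from the rest of the 'tech' prediction marginal, FN from the rest of the 'tech' actual marginal.
F1 score = 2·TP/(2·TP+FP+FN).
tech: TP=150, FP=25+32=57, FN=27+22=49 → 300/406 = 0.73892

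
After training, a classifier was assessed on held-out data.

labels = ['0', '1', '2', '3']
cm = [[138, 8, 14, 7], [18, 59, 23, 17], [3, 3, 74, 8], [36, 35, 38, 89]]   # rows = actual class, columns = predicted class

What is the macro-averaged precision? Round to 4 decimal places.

0.6254

Per-class precision (TP/(TP+FP)):
  0: TP=138, FP=18+3+36=57 → 138/195 = 0.70769
  1: TP=59, FP=8+3+35=46 → 59/105 = 0.56190
  2: TP=74, FP=14+23+38=75 → 74/149 = 0.49664
  3: TP=89, FP=7+17+8=32 → 89/121 = 0.73554
Macro-precision = mean = (0.70769 + 0.56190 + 0.49664 + 0.73554) / 4 = 0.6254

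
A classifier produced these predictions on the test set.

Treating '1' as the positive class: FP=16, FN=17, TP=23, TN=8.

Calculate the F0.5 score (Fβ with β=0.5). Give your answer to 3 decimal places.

Fβ = (1+β²)·TP / ((1+β²)·TP + β²·FN + FP), with β²=1/4
= 1.25·23 / (1.25·23 + 0.25·17 + 16) = 0.587

0.587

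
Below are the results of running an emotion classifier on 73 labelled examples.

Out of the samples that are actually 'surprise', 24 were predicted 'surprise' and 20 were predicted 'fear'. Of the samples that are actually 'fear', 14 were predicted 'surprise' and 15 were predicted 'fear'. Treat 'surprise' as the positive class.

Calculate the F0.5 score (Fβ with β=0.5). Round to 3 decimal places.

Fβ = (1+β²)·TP / ((1+β²)·TP + β²·FN + FP), with β²=1/4
= 1.25·24 / (1.25·24 + 0.25·20 + 14) = 0.612

0.612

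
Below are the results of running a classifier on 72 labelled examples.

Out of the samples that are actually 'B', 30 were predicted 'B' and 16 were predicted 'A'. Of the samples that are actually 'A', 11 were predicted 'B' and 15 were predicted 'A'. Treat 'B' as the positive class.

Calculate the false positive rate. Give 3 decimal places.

FPR = FP/(FP+TN) = 11/(11+15) = 0.423

0.423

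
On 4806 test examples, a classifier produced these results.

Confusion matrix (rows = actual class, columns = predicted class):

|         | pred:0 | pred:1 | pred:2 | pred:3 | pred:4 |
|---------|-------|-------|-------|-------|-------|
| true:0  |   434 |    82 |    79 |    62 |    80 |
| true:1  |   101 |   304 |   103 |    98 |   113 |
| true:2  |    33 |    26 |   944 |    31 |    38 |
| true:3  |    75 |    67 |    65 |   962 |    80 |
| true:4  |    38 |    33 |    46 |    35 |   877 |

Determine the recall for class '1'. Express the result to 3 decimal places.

0.423

Take TP from the diagonal, FP from the rest of the '1' prediction marginal, FN from the rest of the '1' actual marginal.
recall = TP/(TP+FN).
1: TP=304, FN=101+103+98+113=415 → 304/719 = 0.4228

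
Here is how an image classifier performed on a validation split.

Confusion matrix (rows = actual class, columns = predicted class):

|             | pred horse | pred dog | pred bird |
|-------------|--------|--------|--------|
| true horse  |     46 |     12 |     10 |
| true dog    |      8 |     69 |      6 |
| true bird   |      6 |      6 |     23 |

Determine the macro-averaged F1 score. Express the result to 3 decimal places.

Per-class F1 score (2·TP/(2·TP+FP+FN)):
  horse: TP=46, FP=8+6=14, FN=12+10=22 → 92/128 = 0.7188
  dog: TP=69, FP=12+6=18, FN=8+6=14 → 138/170 = 0.8118
  bird: TP=23, FP=10+6=16, FN=6+6=12 → 46/74 = 0.6216
Macro-F1 score = mean = (0.7188 + 0.8118 + 0.6216) / 3 = 0.717

0.717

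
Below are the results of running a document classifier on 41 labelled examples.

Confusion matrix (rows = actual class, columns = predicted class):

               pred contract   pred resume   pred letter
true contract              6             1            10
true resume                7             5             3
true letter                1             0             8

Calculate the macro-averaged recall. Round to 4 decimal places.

0.5251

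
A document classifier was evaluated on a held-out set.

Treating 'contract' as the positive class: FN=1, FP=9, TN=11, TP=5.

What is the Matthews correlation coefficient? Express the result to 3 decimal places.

0.324

MCC = (TP·TN − FP·FN) / √((TP+FP)(TP+FN)(TN+FP)(TN+FN))
Numerator = 5·11 − 9·1 = 46
Denominator = √(14·6·20·12) = √20160 = 141.9859
MCC = 46 / 141.9859 = 0.324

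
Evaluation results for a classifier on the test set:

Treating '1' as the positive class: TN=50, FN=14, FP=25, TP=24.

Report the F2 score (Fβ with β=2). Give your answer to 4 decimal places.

0.5970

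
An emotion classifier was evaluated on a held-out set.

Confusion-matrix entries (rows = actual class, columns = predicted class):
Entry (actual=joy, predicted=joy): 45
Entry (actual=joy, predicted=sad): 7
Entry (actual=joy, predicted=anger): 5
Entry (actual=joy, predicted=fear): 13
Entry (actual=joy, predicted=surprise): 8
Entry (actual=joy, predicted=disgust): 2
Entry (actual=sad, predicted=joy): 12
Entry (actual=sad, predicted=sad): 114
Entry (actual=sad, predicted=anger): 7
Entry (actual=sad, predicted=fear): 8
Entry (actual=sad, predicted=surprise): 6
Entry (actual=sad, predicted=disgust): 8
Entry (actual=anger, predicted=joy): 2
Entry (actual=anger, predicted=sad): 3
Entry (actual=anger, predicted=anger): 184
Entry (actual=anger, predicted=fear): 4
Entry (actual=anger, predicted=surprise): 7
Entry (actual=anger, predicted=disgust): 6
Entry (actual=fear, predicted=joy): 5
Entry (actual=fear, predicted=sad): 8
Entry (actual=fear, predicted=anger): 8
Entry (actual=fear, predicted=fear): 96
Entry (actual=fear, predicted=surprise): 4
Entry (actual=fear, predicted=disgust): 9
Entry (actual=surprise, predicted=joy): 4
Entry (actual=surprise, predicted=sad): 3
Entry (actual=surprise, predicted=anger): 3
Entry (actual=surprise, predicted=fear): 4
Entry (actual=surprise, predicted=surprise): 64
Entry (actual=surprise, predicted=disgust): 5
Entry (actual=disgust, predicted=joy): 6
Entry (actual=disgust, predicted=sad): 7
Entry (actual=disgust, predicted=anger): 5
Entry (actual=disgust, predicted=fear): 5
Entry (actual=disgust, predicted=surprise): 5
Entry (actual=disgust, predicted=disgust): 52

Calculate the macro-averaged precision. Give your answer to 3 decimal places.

0.722

Per-class precision (TP/(TP+FP)):
  joy: TP=45, FP=12+2+5+4+6=29 → 45/74 = 0.6081
  sad: TP=114, FP=7+3+8+3+7=28 → 114/142 = 0.8028
  anger: TP=184, FP=5+7+8+3+5=28 → 184/212 = 0.8679
  fear: TP=96, FP=13+8+4+4+5=34 → 96/130 = 0.7385
  surprise: TP=64, FP=8+6+7+4+5=30 → 64/94 = 0.6809
  disgust: TP=52, FP=2+8+6+9+5=30 → 52/82 = 0.6341
Macro-precision = mean = (0.6081 + 0.8028 + 0.8679 + 0.7385 + 0.6809 + 0.6341) / 6 = 0.722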